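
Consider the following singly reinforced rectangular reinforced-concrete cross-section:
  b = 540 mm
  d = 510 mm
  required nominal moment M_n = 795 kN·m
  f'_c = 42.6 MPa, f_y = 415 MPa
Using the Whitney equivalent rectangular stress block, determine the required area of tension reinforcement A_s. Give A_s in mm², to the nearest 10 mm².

A_s ≈ 4110 mm²

With M_n = 0.85 f'_c a b (d − a/2), solve the quadratic for a:
a = d − √(d² − 2M_n/(0.85 f'_c b)) = 510 − √(510² − 2 × 795×10⁶/(0.85 × 42.6 × 540)) = 87.17 mm.
A_s = 0.85 f'_c a b / f_y = 0.85 × 42.6 × 87.17 × 540 / 415 = 4107.2 mm².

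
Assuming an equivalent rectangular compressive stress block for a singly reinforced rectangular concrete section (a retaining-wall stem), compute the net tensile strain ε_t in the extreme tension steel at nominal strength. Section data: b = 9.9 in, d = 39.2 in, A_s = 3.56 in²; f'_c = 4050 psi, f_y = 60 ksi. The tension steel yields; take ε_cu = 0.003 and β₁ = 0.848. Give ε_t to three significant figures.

a = A_s f_y/(0.85 f'_c b) = 6.267 in.
β₁ = 0.848, so c = a/β₁ = 6.267/0.848 = 7.390 in.
From the linear strain diagram with ε_cu = 0.003: ε_t = 0.003 (d − c)/c = 0.003 × (39.2 − 7.390)/7.390 = 0.0129.
Since ε_t ≥ 0.005, the section is tension-controlled.

ε_t ≈ 0.0129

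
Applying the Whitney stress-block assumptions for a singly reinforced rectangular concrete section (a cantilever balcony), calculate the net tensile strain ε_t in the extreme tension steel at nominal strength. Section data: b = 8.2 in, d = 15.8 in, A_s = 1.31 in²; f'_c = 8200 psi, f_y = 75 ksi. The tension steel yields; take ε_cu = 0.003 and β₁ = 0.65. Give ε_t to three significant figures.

ε_t ≈ 0.0149

a = A_s f_y/(0.85 f'_c b) = 1.719 in.
β₁ = 0.65, so c = a/β₁ = 1.719/0.65 = 2.645 in.
From the linear strain diagram with ε_cu = 0.003: ε_t = 0.003 (d − c)/c = 0.003 × (15.8 − 2.645)/2.645 = 0.0149.
Since ε_t ≥ 0.005, the section is tension-controlled.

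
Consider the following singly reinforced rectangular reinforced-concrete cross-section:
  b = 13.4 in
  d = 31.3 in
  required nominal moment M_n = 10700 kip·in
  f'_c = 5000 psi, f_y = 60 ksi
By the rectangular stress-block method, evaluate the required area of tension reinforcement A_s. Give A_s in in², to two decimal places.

A_s ≈ 6.38 in²

From M_n = 0.85 f'_c a b (d − a/2):
a = d − √(d² − 2M_n/(0.85 f'_c b)) = 31.3 − √(31.3² − 2 × 10700/(0.85 × 5 × 13.4)) = 6.725 in.
A_s = 0.85 f'_c a b / f_y = 0.85 × 5 × 6.725 × 13.4 / 60 = 6.383 in².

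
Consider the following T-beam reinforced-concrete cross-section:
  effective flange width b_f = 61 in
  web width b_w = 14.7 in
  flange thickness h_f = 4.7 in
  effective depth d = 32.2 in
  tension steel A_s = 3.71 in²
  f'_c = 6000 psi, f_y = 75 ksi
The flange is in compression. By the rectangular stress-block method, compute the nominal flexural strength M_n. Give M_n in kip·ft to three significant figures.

M_n ≈ 736 kip·ft

Tension: T = A_s f_y = 3.71 × 75 = 278.25 kips.
Try a within the flange: a = T/(0.85 f'_c b_f) = 278.25/(0.85 × 6 × 61) = 0.894 in.
Since a = 0.894 ≤ h_f = 4.7 in, the stress block lies entirely in the flange; analyse as a rectangular beam of width b_f.
M_n = T(d − a/2) = 278.25 × (32.2 − 0.447) = 8835.3 kip·in.
M_n = 8835.3/12 = 736.28 kip·ft.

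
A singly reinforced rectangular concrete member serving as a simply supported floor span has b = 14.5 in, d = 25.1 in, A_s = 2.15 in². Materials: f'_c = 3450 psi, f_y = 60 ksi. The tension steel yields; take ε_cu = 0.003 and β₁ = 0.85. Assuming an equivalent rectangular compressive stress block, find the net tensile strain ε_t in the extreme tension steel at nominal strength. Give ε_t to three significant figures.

ε_t ≈ 0.0181

a = A_s f_y/(0.85 f'_c b) = 3.034 in.
β₁ = 0.85, so c = a/β₁ = 3.034/0.85 = 3.569 in.
From the linear strain diagram with ε_cu = 0.003: ε_t = 0.003 (d − c)/c = 0.003 × (25.1 − 3.569)/3.569 = 0.0181.
Since ε_t ≥ 0.005, the section is tension-controlled.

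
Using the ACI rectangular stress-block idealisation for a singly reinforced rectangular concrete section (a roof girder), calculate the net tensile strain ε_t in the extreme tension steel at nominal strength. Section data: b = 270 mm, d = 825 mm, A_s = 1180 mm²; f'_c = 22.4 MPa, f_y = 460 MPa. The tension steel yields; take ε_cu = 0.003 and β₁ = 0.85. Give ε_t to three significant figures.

ε_t ≈ 0.0169

a = A_s f_y/(0.85 f'_c b) = 105.59 mm.
β₁ = 0.85, so c = a/β₁ = 105.59/0.85 = 124.22 mm.
From the linear strain diagram with ε_cu = 0.003: ε_t = 0.003 (d − c)/c = 0.003 × (825 − 124.22)/124.22 = 0.0169.
Since ε_t ≥ 0.005, the section is tension-controlled.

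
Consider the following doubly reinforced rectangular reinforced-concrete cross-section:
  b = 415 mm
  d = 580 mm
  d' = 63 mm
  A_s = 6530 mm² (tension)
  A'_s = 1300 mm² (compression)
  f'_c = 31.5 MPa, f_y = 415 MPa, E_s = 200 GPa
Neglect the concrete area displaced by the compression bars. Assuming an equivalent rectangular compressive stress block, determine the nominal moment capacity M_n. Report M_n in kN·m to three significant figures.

Assume both tension and compression steel yield.
Net tension couple steel: A_s − A'_s = 5230 mm².
a = (A_s − A'_s) f_y / (0.85 f'_c b) = 2170450/(0.85 × 31.5 × 415) = 195.33 mm.
c = a/β₁ = 195.33/0.825 = 236.76 mm; ε'_s = 0.003(c − d')/c = 0.0022 ≥ f_y/E_s = 0.0021, so compression steel does yield.
M_n = (A_s − A'_s) f_y (d − a/2) + A'_s f_y (d − d') = [2170450 × (580 − 97.665) + 539500 × (580 − 63)] × 10⁻⁶ = 1046.88 + 278.92 = 1325.80 kN·m.

M_n ≈ 1330 kN·m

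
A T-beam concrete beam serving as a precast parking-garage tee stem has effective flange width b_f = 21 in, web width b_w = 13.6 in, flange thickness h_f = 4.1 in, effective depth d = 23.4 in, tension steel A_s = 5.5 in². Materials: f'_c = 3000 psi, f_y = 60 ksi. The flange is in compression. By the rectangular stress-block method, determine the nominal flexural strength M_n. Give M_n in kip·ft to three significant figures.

M_n ≈ 554 kip·ft

Tension: T = A_s f_y = 5.5 × 60 = 330 kips.
Try a within the flange: a = T/(0.85 f'_c b_f) = 330/(0.85 × 3 × 21) = 6.162 in.
a = 6.162 > h_f = 4.1 in: the block extends into the web. Split into flange-overhang and web parts.
C_f = 0.85 f'_c (b_f − b_w) h_f = 0.85 × 3 × (21 − 13.6) × 4.1 = 77.4 kips.
Remaining web compression depth: a_w = (T − C_f)/(0.85 f'_c b_w) = (330 − 77.4)/(0.85 × 3 × 13.6) = 7.284 in.
M_n = C_f(d − h_f/2) + (T − C_f)(d − a_w/2) = 77.4 × (23.4 − 2.05) + 252.6 × (23.4 − 3.642) = 1652.5 + 4990.9 = 6643.4 kip·in.
M_n = 6643.4/12 = 553.62 kip·ft.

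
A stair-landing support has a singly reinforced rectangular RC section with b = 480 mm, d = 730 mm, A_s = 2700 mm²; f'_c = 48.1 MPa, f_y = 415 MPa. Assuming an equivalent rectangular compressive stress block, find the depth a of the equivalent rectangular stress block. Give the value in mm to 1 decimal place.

a ≈ 57.1 mm

T = A_s f_y = 2700 × 415 = 1120500 N = 1120.5 kN.
Setting C = 0.85 f'_c a b equal to T: a = 1120500/(0.85 × 48.1 × 480) = 57.1 mm.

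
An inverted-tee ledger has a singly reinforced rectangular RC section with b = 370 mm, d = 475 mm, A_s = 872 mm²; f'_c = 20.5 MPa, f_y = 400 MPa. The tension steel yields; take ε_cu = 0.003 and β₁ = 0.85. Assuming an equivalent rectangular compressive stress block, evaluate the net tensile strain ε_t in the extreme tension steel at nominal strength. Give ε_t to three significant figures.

a = A_s f_y/(0.85 f'_c b) = 54.10 mm.
β₁ = 0.85, so c = a/β₁ = 54.10/0.85 = 63.65 mm.
From the linear strain diagram with ε_cu = 0.003: ε_t = 0.003 (d − c)/c = 0.003 × (475 − 63.65)/63.65 = 0.0194.
Since ε_t ≥ 0.005, the section is tension-controlled.

ε_t ≈ 0.0194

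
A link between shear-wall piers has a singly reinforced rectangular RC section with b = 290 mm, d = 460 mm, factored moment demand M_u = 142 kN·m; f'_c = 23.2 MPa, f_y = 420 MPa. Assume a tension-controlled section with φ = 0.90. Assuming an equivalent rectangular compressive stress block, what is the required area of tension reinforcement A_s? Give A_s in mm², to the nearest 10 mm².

A_s ≈ 880 mm²

M_n = M_u/φ = 142/0.90 = 157.778 kN·m.
With M_n = 0.85 f'_c a b (d − a/2), solve the quadratic for a:
a = d − √(d² − 2M_n/(0.85 f'_c b)) = 460 − √(460² − 2 × 157.778×10⁶/(0.85 × 23.2 × 290)) = 64.50 mm.
A_s = 0.85 f'_c a b / f_y = 0.85 × 23.2 × 64.50 × 290 / 420 = 878.2 mm².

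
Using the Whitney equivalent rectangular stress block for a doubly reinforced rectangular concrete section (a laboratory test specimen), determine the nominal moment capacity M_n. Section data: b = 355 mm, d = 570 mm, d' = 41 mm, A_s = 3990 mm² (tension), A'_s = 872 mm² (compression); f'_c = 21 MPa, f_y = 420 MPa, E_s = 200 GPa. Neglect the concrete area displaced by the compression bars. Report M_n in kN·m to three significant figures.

Assume both tension and compression steel yield.
Net tension couple steel: A_s − A'_s = 3118 mm².
a = (A_s − A'_s) f_y / (0.85 f'_c b) = 1309560/(0.85 × 21 × 355) = 206.66 mm.
c = a/β₁ = 206.66/0.85 = 243.13 mm; ε'_s = 0.003(c − d')/c = 0.0025 ≥ f_y/E_s = 0.0021, so compression steel does yield.
M_n = (A_s − A'_s) f_y (d − a/2) + A'_s f_y (d − d') = [1309560 × (570 − 103.33) + 366240 × (570 − 41)] × 10⁻⁶ = 611.13 + 193.74 = 804.87 kN·m.

M_n ≈ 805 kN·m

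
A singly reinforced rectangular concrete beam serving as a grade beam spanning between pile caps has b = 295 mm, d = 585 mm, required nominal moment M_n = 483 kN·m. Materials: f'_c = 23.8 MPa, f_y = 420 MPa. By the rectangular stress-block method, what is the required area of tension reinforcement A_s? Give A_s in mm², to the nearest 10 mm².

With M_n = 0.85 f'_c a b (d − a/2), solve the quadratic for a:
a = d − √(d² − 2M_n/(0.85 f'_c b)) = 585 − √(585² − 2 × 483×10⁶/(0.85 × 23.8 × 295)) = 160.31 mm.
A_s = 0.85 f'_c a b / f_y = 0.85 × 23.8 × 160.31 × 295 / 420 = 2277.9 mm².

A_s ≈ 2280 mm²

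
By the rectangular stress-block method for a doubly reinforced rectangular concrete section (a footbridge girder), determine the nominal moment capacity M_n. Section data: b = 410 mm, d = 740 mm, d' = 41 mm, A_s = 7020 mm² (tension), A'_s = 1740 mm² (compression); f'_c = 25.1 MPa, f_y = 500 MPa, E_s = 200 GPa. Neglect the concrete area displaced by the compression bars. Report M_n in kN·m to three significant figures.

M_n ≈ 2160 kN·m

Assume both tension and compression steel yield.
Net tension couple steel: A_s − A'_s = 5280 mm².
a = (A_s − A'_s) f_y / (0.85 f'_c b) = 2640000/(0.85 × 25.1 × 410) = 301.81 mm.
c = a/β₁ = 301.81/0.85 = 355.07 mm; ε'_s = 0.003(c − d')/c = 0.0027 ≥ f_y/E_s = 0.0025, so compression steel does yield.
M_n = (A_s − A'_s) f_y (d − a/2) + A'_s f_y (d − d') = [2640000 × (740 − 150.905) + 870000 × (740 − 41)] × 10⁻⁶ = 1555.21 + 608.13 = 2163.34 kN·m.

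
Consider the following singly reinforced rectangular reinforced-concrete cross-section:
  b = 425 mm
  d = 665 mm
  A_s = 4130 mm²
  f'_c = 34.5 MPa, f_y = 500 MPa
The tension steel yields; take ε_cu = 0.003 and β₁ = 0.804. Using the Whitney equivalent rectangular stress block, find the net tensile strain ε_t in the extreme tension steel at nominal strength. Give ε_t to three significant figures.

ε_t ≈ 0.00668

a = A_s f_y/(0.85 f'_c b) = 165.69 mm.
β₁ = 0.804, so c = a/β₁ = 165.69/0.804 = 206.08 mm.
From the linear strain diagram with ε_cu = 0.003: ε_t = 0.003 (d − c)/c = 0.003 × (665 − 206.08)/206.08 = 0.00668.
Since ε_t ≥ 0.005, the section is tension-controlled.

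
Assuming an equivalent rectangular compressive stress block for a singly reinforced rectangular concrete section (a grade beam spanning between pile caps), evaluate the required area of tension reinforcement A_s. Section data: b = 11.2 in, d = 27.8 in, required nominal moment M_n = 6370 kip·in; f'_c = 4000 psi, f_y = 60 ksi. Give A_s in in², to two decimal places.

A_s ≈ 4.36 in²

From M_n = 0.85 f'_c a b (d − a/2):
a = d − √(d² − 2M_n/(0.85 f'_c b)) = 27.8 − √(27.8² − 2 × 6370/(0.85 × 4 × 11.2)) = 6.865 in.
A_s = 0.85 f'_c a b / f_y = 0.85 × 4 × 6.865 × 11.2 / 60 = 4.357 in².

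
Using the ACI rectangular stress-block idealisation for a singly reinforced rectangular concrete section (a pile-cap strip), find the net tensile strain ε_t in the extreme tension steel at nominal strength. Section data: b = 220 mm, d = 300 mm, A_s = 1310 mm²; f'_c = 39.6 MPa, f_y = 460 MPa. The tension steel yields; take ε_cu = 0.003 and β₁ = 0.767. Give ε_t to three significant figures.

ε_t ≈ 0.00548

a = A_s f_y/(0.85 f'_c b) = 81.38 mm.
β₁ = 0.767, so c = a/β₁ = 81.38/0.767 = 106.10 mm.
From the linear strain diagram with ε_cu = 0.003: ε_t = 0.003 (d − c)/c = 0.003 × (300 − 106.10)/106.10 = 0.00548.
Since ε_t ≥ 0.005, the section is tension-controlled.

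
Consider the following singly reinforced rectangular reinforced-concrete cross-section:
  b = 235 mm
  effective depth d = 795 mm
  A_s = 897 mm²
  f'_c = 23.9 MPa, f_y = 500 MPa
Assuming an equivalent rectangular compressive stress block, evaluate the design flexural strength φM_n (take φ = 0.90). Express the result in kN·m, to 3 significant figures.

T = A_s f_y = 897 × 500 = 448500 N = 448.5 kN.
From C = T: a = T/(0.85 f'_c b) = 448500/(0.85 × 23.9 × 235) = 93.95 mm.
M_n = T(d − a/2) = 448.5 kN × (795 − 46.975) mm = 335.49 kN·m.
φM_n = 0.90 × 335.49 = 301.94 kN·m.

φM_n ≈ 302 kN·m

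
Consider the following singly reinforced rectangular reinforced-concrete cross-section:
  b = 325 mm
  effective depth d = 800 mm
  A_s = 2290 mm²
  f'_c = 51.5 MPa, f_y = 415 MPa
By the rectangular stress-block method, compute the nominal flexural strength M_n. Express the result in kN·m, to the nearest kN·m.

T = A_s f_y = 2290 × 415 = 950350 N = 950.35 kN.
From C = T: a = T/(0.85 f'_c b) = 950350/(0.85 × 51.5 × 325) = 66.80 mm.
M_n = T(d − a/2) = 950.35 kN × (800 − 33.4) mm = 728.54 kN·m.

M_n ≈ 729 kN·m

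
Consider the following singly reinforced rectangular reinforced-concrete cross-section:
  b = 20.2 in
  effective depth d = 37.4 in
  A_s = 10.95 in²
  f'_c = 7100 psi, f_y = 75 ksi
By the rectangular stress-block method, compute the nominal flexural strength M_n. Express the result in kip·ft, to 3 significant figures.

T = A_s f_y = 10.95 × 75 = 821.25 kips.
a = T/(0.85 f'_c b) = 821.25/(0.85 × 7.1 × 20.2) = 6.737 in.
M_n = T(d − a/2) = 821.25 × (37.4 − 3.3685) = 27948.4 kip·in = 27948.4/12 = 2329.03 kip·ft.

M_n ≈ 2330 kip·ft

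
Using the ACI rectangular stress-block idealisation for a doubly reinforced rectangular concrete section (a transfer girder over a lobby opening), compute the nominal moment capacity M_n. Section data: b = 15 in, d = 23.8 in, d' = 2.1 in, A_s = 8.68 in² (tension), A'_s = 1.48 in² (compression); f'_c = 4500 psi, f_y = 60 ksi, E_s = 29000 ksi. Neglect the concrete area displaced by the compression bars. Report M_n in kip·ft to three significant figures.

M_n ≈ 882 kip·ft

Assume both steels yield.
a = (A_s − A'_s) f_y/(0.85 f'_c b) = (8.68 − 1.48) × 60/(0.85 × 4.5 × 15) = 7.529 in.
c = a/β₁ = 7.529/0.825 = 9.126 in; ε'_s = 0.003(c − d')/c = 0.0023 ≥ ε_y = 0.0021, so the compression steel yields.
M_n = (A_s − A'_s) f_y (d − a/2) + A'_s f_y (d − d') = 432 × (23.8 − 3.7645) + 88.8 × (23.8 − 2.1) = 8655.3 + 1927.0 = 10582.3 kip·in = 10582.3/12 = 881.86 kip·ft.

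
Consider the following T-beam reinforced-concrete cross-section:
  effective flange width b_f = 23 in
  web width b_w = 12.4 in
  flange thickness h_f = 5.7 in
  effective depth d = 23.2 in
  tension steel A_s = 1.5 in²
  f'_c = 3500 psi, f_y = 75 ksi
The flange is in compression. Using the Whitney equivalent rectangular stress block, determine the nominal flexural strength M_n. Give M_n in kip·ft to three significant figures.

M_n ≈ 210 kip·ft

Tension: T = A_s f_y = 1.5 × 75 = 112.5 kips.
Try a within the flange: a = T/(0.85 f'_c b_f) = 112.5/(0.85 × 3.5 × 23) = 1.644 in.
Since a = 1.644 ≤ h_f = 5.7 in, the stress block lies entirely in the flange; analyse as a rectangular beam of width b_f.
M_n = T(d − a/2) = 112.5 × (23.2 − 0.822) = 2517.5 kip·in.
M_n = 2517.5/12 = 209.79 kip·ft.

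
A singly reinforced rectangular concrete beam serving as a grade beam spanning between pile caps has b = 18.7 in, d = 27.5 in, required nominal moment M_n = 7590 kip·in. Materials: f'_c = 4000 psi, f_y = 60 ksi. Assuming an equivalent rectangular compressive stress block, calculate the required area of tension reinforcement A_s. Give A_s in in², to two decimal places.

From M_n = 0.85 f'_c a b (d − a/2):
a = d − √(d² − 2M_n/(0.85 f'_c b)) = 27.5 − √(27.5² − 2 × 7590/(0.85 × 4 × 18.7)) = 4.751 in.
A_s = 0.85 f'_c a b / f_y = 0.85 × 4 × 4.751 × 18.7 / 60 = 5.034 in².

A_s ≈ 5.03 in²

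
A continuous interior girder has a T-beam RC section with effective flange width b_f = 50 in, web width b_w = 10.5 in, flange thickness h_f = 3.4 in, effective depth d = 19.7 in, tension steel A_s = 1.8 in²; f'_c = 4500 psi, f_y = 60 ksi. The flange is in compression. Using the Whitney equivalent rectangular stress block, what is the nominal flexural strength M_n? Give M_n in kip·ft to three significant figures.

Tension: T = A_s f_y = 1.8 × 60 = 108 kips.
Try a within the flange: a = T/(0.85 f'_c b_f) = 108/(0.85 × 4.5 × 50) = 0.565 in.
Since a = 0.565 ≤ h_f = 3.4 in, the stress block lies entirely in the flange; analyse as a rectangular beam of width b_f.
M_n = T(d − a/2) = 108 × (19.7 − 0.2825) = 2097.1 kip·in.
M_n = 2097.1/12 = 174.76 kip·ft.

M_n ≈ 175 kip·ft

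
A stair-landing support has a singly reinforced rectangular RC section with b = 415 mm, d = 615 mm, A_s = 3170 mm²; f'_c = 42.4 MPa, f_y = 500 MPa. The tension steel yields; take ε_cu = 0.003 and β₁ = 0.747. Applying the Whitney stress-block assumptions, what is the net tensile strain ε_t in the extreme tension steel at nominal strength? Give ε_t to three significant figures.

ε_t ≈ 0.0100

a = A_s f_y/(0.85 f'_c b) = 105.97 mm.
β₁ = 0.747, so c = a/β₁ = 105.97/0.747 = 141.86 mm.
From the linear strain diagram with ε_cu = 0.003: ε_t = 0.003 (d − c)/c = 0.003 × (615 − 141.86)/141.86 = 0.0100.
Since ε_t ≥ 0.005, the section is tension-controlled.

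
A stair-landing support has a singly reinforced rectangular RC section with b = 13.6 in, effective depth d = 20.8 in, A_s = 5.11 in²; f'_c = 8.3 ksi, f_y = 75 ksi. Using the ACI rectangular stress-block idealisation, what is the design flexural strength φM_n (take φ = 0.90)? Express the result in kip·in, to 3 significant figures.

T = A_s f_y = 5.11 × 75 = 383.25 kips.
a = T/(0.85 f'_c b) = 383.25/(0.85 × 8.3 × 13.6) = 3.994 in.
M_n = T(d − a/2) = 383.25 × (20.8 − 1.997) = 7206.2 kip·in.
φM_n = 0.90 × 7206.2 = 6485.6 kip·in.

φM_n ≈ 6490 kip·in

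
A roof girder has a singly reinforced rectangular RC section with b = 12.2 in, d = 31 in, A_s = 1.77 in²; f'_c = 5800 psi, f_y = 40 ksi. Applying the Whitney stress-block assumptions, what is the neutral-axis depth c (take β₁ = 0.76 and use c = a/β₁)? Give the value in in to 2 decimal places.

c ≈ 1.55 in

T = A_s f_y = 1.77 × 40 = 70.8 kips.
a = T/(0.85 f'_c b) = 70.8/(0.85 × 5.8 × 12.2) = 1.1771 in.
With β₁ = 0.76, c = a/β₁ = 1.1771/0.76 = 1.55 in.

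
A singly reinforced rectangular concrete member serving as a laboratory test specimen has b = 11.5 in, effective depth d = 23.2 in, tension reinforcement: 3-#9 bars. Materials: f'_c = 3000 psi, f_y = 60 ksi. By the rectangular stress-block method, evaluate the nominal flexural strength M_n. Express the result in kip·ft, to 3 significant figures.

M_n ≈ 302 kip·ft

A_s = 3 × 1 = 3 in².
T = A_s f_y = 3 × 60 = 180 kips.
a = T/(0.85 f'_c b) = 180/(0.85 × 3 × 11.5) = 6.138 in.
M_n = T(d − a/2) = 180 × (23.2 − 3.069) = 3623.6 kip·in = 3623.6/12 = 301.97 kip·ft.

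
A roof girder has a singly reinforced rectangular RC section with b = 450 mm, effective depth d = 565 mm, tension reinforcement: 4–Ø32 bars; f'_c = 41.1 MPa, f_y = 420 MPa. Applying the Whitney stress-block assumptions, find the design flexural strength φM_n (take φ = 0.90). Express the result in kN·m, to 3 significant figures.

φM_n ≈ 635 kN·m

A_s = 4 × 804 = 3216 mm².
T = A_s f_y = 3216 × 420 = 1350720 N = 1350.72 kN.
From C = T: a = T/(0.85 f'_c b) = 1350720/(0.85 × 41.1 × 450) = 85.92 mm.
M_n = T(d − a/2) = 1350.72 kN × (565 − 42.96) mm = 705.13 kN·m.
φM_n = 0.90 × 705.13 = 634.62 kN·m.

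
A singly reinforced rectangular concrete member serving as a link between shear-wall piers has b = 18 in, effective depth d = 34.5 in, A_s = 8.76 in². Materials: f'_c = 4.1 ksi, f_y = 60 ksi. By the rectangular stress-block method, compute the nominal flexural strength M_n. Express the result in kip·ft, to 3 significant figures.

T = A_s f_y = 8.76 × 60 = 525.6 kips.
a = T/(0.85 f'_c b) = 525.6/(0.85 × 4.1 × 18) = 8.379 in.
M_n = T(d − a/2) = 525.6 × (34.5 − 4.1895) = 15931.2 kip·in = 15931.2/12 = 1327.60 kip·ft.

M_n ≈ 1330 kip·ft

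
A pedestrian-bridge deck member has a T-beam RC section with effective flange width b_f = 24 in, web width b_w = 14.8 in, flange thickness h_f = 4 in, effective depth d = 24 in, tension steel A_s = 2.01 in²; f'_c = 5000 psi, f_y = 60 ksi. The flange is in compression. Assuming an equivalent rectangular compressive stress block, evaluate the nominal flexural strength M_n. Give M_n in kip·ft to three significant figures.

Tension: T = A_s f_y = 2.01 × 60 = 120.6 kips.
Try a within the flange: a = T/(0.85 f'_c b_f) = 120.6/(0.85 × 5 × 24) = 1.182 in.
Since a = 1.182 ≤ h_f = 4 in, the stress block lies entirely in the flange; analyse as a rectangular beam of width b_f.
M_n = T(d − a/2) = 120.6 × (24 − 0.591) = 2823.1 kip·in.
M_n = 2823.1/12 = 235.26 kip·ft.

M_n ≈ 235 kip·ft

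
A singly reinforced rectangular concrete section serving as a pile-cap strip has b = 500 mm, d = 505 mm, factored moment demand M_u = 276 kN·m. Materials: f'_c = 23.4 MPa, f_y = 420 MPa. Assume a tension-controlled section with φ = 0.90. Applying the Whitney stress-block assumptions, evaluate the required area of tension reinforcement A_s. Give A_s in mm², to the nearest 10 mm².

A_s ≈ 1550 mm²

M_n = M_u/φ = 276/0.90 = 306.667 kN·m.
With M_n = 0.85 f'_c a b (d − a/2), solve the quadratic for a:
a = d − √(d² − 2M_n/(0.85 f'_c b)) = 505 − √(505² − 2 × 306.667×10⁶/(0.85 × 23.4 × 500)) = 65.28 mm.
A_s = 0.85 f'_c a b / f_y = 0.85 × 23.4 × 65.28 × 500 / 420 = 1545.7 mm².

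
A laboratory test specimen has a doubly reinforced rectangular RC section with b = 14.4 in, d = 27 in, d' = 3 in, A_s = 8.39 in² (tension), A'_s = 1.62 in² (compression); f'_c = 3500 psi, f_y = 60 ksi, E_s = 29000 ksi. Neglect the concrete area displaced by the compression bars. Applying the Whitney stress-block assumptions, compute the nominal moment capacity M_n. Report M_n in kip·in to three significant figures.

M_n ≈ 11400 kip·in

Assume both steels yield.
a = (A_s − A'_s) f_y/(0.85 f'_c b) = (8.39 − 1.62) × 60/(0.85 × 3.5 × 14.4) = 9.482 in.
c = a/β₁ = 9.482/0.85 = 11.155 in; ε'_s = 0.003(c − d')/c = 0.0022 ≥ ε_y = 0.0021, so the compression steel yields.
M_n = (A_s − A'_s) f_y (d − a/2) + A'_s f_y (d − d') = 406.2 × (27 − 4.741) + 97.2 × (27 − 3) = 9041.6 + 2332.8 = 11374.4 kip·in.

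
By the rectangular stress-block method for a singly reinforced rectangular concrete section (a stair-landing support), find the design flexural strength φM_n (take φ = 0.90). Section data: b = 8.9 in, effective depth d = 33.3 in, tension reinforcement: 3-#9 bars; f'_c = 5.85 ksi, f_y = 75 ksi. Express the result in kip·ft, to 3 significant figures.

A_s = 3 × 1 = 3 in².
T = A_s f_y = 3 × 75 = 225 kips.
a = T/(0.85 f'_c b) = 225/(0.85 × 5.85 × 8.9) = 5.084 in.
M_n = T(d − a/2) = 225 × (33.3 − 2.542) = 6920.6 kip·in = 6920.6/12 = 576.72 kip·ft.
φM_n = 0.90 × 576.72 = 519.05 kip·ft.

φM_n ≈ 519 kip·ft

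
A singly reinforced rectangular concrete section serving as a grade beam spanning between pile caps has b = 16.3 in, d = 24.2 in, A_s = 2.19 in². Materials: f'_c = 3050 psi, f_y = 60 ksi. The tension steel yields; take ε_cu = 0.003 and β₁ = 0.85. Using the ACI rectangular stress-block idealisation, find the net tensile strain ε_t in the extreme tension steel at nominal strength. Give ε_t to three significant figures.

a = A_s f_y/(0.85 f'_c b) = 3.109 in.
β₁ = 0.85, so c = a/β₁ = 3.109/0.85 = 3.658 in.
From the linear strain diagram with ε_cu = 0.003: ε_t = 0.003 (d − c)/c = 0.003 × (24.2 − 3.658)/3.658 = 0.0168.
Since ε_t ≥ 0.005, the section is tension-controlled.

ε_t ≈ 0.0168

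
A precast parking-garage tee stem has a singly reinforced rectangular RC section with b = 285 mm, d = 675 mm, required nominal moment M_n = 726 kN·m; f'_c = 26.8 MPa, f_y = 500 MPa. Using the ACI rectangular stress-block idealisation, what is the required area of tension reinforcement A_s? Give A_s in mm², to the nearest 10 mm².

A_s ≈ 2510 mm²

With M_n = 0.85 f'_c a b (d − a/2), solve the quadratic for a:
a = d − √(d² − 2M_n/(0.85 f'_c b)) = 675 − √(675² − 2 × 726×10⁶/(0.85 × 26.8 × 285)) = 193.36 mm.
A_s = 0.85 f'_c a b / f_y = 0.85 × 26.8 × 193.36 × 285 / 500 = 2510.7 mm².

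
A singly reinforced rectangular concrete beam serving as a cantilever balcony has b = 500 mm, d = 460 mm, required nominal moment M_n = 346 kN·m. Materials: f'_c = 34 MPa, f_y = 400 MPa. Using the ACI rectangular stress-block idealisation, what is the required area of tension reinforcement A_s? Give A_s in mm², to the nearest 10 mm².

With M_n = 0.85 f'_c a b (d − a/2), solve the quadratic for a:
a = d − √(d² − 2M_n/(0.85 f'_c b)) = 460 − √(460² − 2 × 346×10⁶/(0.85 × 34 × 500)) = 55.39 mm.
A_s = 0.85 f'_c a b / f_y = 0.85 × 34 × 55.39 × 500 / 400 = 2001.0 mm².

A_s ≈ 2000 mm²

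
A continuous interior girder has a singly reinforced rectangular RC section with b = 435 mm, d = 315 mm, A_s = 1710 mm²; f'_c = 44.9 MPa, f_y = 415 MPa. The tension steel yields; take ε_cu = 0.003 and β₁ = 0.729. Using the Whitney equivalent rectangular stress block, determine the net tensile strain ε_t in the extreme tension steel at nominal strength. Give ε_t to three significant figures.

ε_t ≈ 0.0131

a = A_s f_y/(0.85 f'_c b) = 42.75 mm.
β₁ = 0.729, so c = a/β₁ = 42.75/0.729 = 58.64 mm.
From the linear strain diagram with ε_cu = 0.003: ε_t = 0.003 (d − c)/c = 0.003 × (315 − 58.64)/58.64 = 0.0131.
Since ε_t ≥ 0.005, the section is tension-controlled.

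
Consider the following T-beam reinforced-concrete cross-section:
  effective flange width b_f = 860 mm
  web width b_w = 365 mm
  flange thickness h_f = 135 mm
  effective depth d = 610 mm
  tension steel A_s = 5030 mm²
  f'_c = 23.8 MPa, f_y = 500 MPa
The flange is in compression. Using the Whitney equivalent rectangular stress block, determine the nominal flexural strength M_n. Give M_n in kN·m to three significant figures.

M_n ≈ 1350 kN·m

Tension: T = A_s f_y = 5030 × 500 = 2515000 N.
Try a within the flange: a = T/(0.85 f'_c b_f) = 2515000/(0.85 × 23.8 × 860) = 144.56 mm.
a = 144.56 > h_f = 135 mm: the block extends into the web. Split into flange-overhang and web parts.
C_f = 0.85 f'_c (b_f − b_w) h_f = 0.85 × 23.8 × (860 − 365) × 135 = 1351870 N.
Remaining web compression depth: a_w = (T − C_f)/(0.85 f'_c b_w) = (2515000 − 1351870)/(0.85 × 23.8 × 365) = 157.52 mm.
M_n = C_f(d − h_f/2) + (T − C_f)(d − a_w/2) = 1351870 × (610 − 67.5) + 1163130 × (610 − 78.76) = 733.39 + 617.90 = 1351.29 × 10⁶ N·mm.
M_n = 1351.29 kN·m.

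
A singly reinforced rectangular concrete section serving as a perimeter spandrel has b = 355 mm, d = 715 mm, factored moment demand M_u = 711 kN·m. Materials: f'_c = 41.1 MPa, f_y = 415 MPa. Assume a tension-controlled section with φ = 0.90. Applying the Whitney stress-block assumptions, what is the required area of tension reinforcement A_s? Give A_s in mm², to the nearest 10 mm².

M_n = M_u/φ = 711/0.90 = 790 kN·m.
With M_n = 0.85 f'_c a b (d − a/2), solve the quadratic for a:
a = d − √(d² − 2M_n/(0.85 f'_c b)) = 715 − √(715² − 2 × 790×10⁶/(0.85 × 41.1 × 355)) = 95.46 mm.
A_s = 0.85 f'_c a b / f_y = 0.85 × 41.1 × 95.46 × 355 / 415 = 2852.7 mm².

A_s ≈ 2850 mm²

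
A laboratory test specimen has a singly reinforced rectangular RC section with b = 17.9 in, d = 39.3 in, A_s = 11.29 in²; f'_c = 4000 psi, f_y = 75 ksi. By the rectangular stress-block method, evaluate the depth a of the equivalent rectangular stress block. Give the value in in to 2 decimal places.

a ≈ 13.91 in

T = A_s f_y = 11.29 × 75 = 846.75 kips.
a = T/(0.85 f'_c b) = 846.75/(0.85 × 4 × 17.9) = 13.91 in.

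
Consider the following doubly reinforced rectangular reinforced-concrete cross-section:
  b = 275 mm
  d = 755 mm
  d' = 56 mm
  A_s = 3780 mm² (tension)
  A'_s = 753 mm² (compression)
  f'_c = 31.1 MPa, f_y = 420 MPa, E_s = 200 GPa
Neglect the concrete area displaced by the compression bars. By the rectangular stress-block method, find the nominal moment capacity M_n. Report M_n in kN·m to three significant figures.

Assume both tension and compression steel yield.
Net tension couple steel: A_s − A'_s = 3027 mm².
a = (A_s − A'_s) f_y / (0.85 f'_c b) = 1271340/(0.85 × 31.1 × 275) = 174.88 mm.
c = a/β₁ = 174.88/0.828 = 211.21 mm; ε'_s = 0.003(c − d')/c = 0.0022 ≥ f_y/E_s = 0.0021, so compression steel does yield.
M_n = (A_s − A'_s) f_y (d − a/2) + A'_s f_y (d − d') = [1271340 × (755 − 87.44) + 316260 × (755 − 56)] × 10⁻⁶ = 848.70 + 221.07 = 1069.77 kN·m.

M_n ≈ 1070 kN·m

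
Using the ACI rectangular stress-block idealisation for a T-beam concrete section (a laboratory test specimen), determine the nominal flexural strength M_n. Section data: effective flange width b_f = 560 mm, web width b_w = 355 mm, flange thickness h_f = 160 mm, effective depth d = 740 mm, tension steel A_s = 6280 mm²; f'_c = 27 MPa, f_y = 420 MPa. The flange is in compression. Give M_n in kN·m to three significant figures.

M_n ≈ 1670 kN·m

Tension: T = A_s f_y = 6280 × 420 = 2637600 N.
Try a within the flange: a = T/(0.85 f'_c b_f) = 2637600/(0.85 × 27 × 560) = 205.23 mm.
a = 205.23 > h_f = 160 mm: the block extends into the web. Split into flange-overhang and web parts.
C_f = 0.85 f'_c (b_f − b_w) h_f = 0.85 × 27 × (560 − 355) × 160 = 752760 N.
Remaining web compression depth: a_w = (T − C_f)/(0.85 f'_c b_w) = (2637600 − 752760)/(0.85 × 27 × 355) = 231.35 mm.
M_n = C_f(d − h_f/2) + (T − C_f)(d − a_w/2) = 752760 × (740 − 80) + 1884840 × (740 − 115.675) = 496.82 + 1176.75 = 1673.57 × 10⁶ N·mm.
M_n = 1673.57 kN·m.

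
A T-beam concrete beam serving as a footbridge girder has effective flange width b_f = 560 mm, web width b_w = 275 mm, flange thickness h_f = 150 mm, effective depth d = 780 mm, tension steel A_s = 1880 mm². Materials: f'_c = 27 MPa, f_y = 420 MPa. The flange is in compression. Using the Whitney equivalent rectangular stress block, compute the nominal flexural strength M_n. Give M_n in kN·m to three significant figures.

Tension: T = A_s f_y = 1880 × 420 = 789600 N.
Try a within the flange: a = T/(0.85 f'_c b_f) = 789600/(0.85 × 27 × 560) = 61.44 mm.
Since a = 61.44 ≤ h_f = 150 mm, the stress block lies entirely in the flange; analyse as a rectangular beam of width b_f.
M_n = T(d − a/2) = 789600 × (780 − 30.72) = 591.63 × 10⁶ N·mm.
M_n = 591.63 kN·m.

M_n ≈ 592 kN·m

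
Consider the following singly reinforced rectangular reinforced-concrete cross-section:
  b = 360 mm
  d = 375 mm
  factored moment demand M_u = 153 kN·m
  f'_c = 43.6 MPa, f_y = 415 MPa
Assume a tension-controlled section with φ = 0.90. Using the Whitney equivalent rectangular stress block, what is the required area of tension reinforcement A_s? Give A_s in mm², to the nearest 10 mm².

M_n = M_u/φ = 153/0.90 = 170 kN·m.
With M_n = 0.85 f'_c a b (d − a/2), solve the quadratic for a:
a = d − √(d² − 2M_n/(0.85 f'_c b)) = 375 − √(375² − 2 × 170×10⁶/(0.85 × 43.6 × 360)) = 35.68 mm.
A_s = 0.85 f'_c a b / f_y = 0.85 × 43.6 × 35.68 × 360 / 415 = 1147.1 mm².

A_s ≈ 1150 mm²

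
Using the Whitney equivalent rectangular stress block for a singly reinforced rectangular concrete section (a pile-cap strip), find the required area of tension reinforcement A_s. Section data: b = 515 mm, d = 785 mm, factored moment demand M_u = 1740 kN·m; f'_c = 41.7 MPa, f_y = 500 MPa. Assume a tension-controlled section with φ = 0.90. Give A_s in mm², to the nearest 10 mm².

M_n = M_u/φ = 1740/0.90 = 1933.33 kN·m.
With M_n = 0.85 f'_c a b (d − a/2), solve the quadratic for a:
a = d − √(d² − 2M_n/(0.85 f'_c b)) = 785 − √(785² − 2 × 1933.33×10⁶/(0.85 × 41.7 × 515)) = 149.07 mm.
A_s = 0.85 f'_c a b / f_y = 0.85 × 41.7 × 149.07 × 515 / 500 = 5442.3 mm².

A_s ≈ 5440 mm²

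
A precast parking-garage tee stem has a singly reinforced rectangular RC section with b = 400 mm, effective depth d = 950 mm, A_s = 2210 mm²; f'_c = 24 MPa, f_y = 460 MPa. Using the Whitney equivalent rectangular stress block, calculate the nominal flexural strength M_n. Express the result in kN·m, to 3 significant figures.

M_n ≈ 902 kN·m

T = A_s f_y = 2210 × 460 = 1016600 N = 1016.6 kN.
From C = T: a = T/(0.85 f'_c b) = 1016600/(0.85 × 24 × 400) = 124.58 mm.
M_n = T(d − a/2) = 1016.6 kN × (950 − 62.29) mm = 902.45 kN·m.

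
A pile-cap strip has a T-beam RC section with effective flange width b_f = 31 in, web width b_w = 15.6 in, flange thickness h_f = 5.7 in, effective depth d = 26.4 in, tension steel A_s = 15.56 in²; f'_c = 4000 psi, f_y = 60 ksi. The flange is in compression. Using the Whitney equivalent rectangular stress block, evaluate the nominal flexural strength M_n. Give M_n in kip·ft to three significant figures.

M_n ≈ 1670 kip·ft

Tension: T = A_s f_y = 15.56 × 60 = 933.6 kips.
Try a within the flange: a = T/(0.85 f'_c b_f) = 933.6/(0.85 × 4 × 31) = 8.858 in.
a = 8.858 > h_f = 5.7 in: the block extends into the web. Split into flange-overhang and web parts.
C_f = 0.85 f'_c (b_f − b_w) h_f = 0.85 × 4 × (31 − 15.6) × 5.7 = 298.5 kips.
Remaining web compression depth: a_w = (T − C_f)/(0.85 f'_c b_w) = (933.6 − 298.5)/(0.85 × 4 × 15.6) = 11.974 in.
M_n = C_f(d − h_f/2) + (T − C_f)(d − a_w/2) = 298.5 × (26.4 − 2.85) + 635.1 × (26.4 − 5.987) = 7029.7 + 12964.3 = 19994.0 kip·in.
M_n = 19994.0/12 = 1666.17 kip·ft.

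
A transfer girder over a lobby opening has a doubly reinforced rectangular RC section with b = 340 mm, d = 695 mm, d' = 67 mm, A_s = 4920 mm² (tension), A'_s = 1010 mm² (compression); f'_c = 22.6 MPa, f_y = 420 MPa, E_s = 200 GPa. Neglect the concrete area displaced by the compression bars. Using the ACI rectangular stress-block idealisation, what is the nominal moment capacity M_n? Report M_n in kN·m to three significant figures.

Assume both tension and compression steel yield.
Net tension couple steel: A_s − A'_s = 3910 mm².
a = (A_s − A'_s) f_y / (0.85 f'_c b) = 1642200/(0.85 × 22.6 × 340) = 251.43 mm.
c = a/β₁ = 251.43/0.85 = 295.80 mm; ε'_s = 0.003(c − d')/c = 0.0023 ≥ f_y/E_s = 0.0021, so compression steel does yield.
M_n = (A_s − A'_s) f_y (d − a/2) + A'_s f_y (d − d') = [1642200 × (695 − 125.715) + 424200 × (695 − 67)] × 10⁻⁶ = 934.88 + 266.40 = 1201.28 kN·m.

M_n ≈ 1200 kN·m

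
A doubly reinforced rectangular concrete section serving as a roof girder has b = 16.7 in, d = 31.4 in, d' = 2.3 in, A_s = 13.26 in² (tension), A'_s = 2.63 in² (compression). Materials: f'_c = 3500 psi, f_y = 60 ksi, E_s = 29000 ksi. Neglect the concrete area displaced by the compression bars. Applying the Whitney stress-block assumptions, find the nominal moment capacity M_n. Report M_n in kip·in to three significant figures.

Assume both steels yield.
a = (A_s − A'_s) f_y/(0.85 f'_c b) = (13.26 − 2.63) × 60/(0.85 × 3.5 × 16.7) = 12.838 in.
c = a/β₁ = 12.838/0.85 = 15.104 in; ε'_s = 0.003(c − d')/c = 0.0025 ≥ ε_y = 0.0021, so the compression steel yields.
M_n = (A_s − A'_s) f_y (d − a/2) + A'_s f_y (d − d') = 637.8 × (31.4 − 6.419) + 157.8 × (31.4 − 2.3) = 15932.9 + 4592.0 = 20524.9 kip·in.

M_n ≈ 20500 kip·in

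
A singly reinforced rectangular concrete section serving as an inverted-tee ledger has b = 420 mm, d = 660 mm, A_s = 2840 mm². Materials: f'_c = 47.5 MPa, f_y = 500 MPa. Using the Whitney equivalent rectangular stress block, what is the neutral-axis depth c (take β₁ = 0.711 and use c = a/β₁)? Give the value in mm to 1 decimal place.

c ≈ 117.8 mm

T = A_s f_y = 2840 × 500 = 1420000 N = 1420 kN.
Setting C = 0.85 f'_c a b equal to T: a = 1420000/(0.85 × 47.5 × 420) = 83.739 mm.
With β₁ = 0.711, c = a/β₁ = 83.739/0.711 = 117.8 mm.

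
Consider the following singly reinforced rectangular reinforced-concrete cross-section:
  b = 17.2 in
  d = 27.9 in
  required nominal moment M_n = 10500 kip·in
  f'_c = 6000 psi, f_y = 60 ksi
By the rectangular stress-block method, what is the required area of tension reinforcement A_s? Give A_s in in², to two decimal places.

From M_n = 0.85 f'_c a b (d − a/2):
a = d − √(d² − 2M_n/(0.85 f'_c b)) = 27.9 − √(27.9² − 2 × 10500/(0.85 × 6 × 17.2)) = 4.683 in.
A_s = 0.85 f'_c a b / f_y = 0.85 × 6 × 4.683 × 17.2 / 60 = 6.847 in².

A_s ≈ 6.85 in²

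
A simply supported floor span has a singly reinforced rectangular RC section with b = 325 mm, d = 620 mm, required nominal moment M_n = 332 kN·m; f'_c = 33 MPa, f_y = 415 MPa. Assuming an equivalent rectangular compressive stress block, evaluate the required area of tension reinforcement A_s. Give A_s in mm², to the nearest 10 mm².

A_s ≈ 1360 mm²

With M_n = 0.85 f'_c a b (d − a/2), solve the quadratic for a:
a = d − √(d² − 2M_n/(0.85 f'_c b)) = 620 − √(620² − 2 × 332×10⁶/(0.85 × 33 × 325)) = 61.82 mm.
A_s = 0.85 f'_c a b / f_y = 0.85 × 33 × 61.82 × 325 / 415 = 1358.0 mm².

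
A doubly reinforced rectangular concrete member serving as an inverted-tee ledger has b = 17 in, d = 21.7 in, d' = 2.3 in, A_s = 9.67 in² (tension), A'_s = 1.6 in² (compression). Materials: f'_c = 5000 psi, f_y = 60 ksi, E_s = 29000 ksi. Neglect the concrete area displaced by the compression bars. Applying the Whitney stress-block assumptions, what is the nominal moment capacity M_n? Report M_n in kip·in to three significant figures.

M_n ≈ 10700 kip·in

Assume both steels yield.
a = (A_s − A'_s) f_y/(0.85 f'_c b) = (9.67 − 1.6) × 60/(0.85 × 5 × 17) = 6.702 in.
c = a/β₁ = 6.702/0.8 = 8.378 in; ε'_s = 0.003(c − d')/c = 0.0022 ≥ ε_y = 0.0021, so the compression steel yields.
M_n = (A_s − A'_s) f_y (d − a/2) + A'_s f_y (d − d') = 484.2 × (21.7 − 3.351) + 96 × (21.7 − 2.3) = 8884.6 + 1862.4 = 10747.0 kip·in.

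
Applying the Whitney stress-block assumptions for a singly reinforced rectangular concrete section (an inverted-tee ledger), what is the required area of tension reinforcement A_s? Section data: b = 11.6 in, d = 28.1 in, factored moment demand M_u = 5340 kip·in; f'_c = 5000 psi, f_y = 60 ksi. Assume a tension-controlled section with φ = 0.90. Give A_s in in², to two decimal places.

A_s ≈ 3.84 in²

M_n = M_u/φ = 5340/0.90 = 5933.33 kip·in.
From M_n = 0.85 f'_c a b (d − a/2):
a = d − √(d² − 2M_n/(0.85 f'_c b)) = 28.1 − √(28.1² − 2 × 5933.33/(0.85 × 5 × 11.6)) = 4.671 in.
A_s = 0.85 f'_c a b / f_y = 0.85 × 5 × 4.671 × 11.6 / 60 = 3.838 in².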